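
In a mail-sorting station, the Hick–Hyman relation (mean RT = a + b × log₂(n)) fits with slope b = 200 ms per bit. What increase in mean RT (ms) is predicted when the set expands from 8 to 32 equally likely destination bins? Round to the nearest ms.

The intercept a cancels: ΔRT = b·(log₂ n₂ − log₂ n₁) = b·log₂(n₂/n₁).
log₂(32) − log₂(8) = log₂(32/8) = log₂(4) = 2.
ΔRT = 200 × 2.0000 = 400.000 ms.

400 ms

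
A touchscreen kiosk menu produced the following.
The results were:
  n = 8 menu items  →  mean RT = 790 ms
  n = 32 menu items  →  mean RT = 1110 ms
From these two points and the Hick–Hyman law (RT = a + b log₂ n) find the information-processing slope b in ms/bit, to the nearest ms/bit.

The slope on a log₂ axis is (1110 − 790) / (5 − 3) = 160 ms/bit.

160 ms/bit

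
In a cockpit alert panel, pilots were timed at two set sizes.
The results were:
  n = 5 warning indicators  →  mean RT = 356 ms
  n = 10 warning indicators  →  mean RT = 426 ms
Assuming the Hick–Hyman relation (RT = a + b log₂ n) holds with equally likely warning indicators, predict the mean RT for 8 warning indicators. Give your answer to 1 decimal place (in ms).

RT is linear in log₂ n, so two points fix the line:
  b = (426 − 356) / (log₂ 10 − log₂ 5) = 70 / (3.3219 − 2.3219) = 70.000 ms/bit
  a = 356 − 70.000 × 2.3219 = 193.465 ms
Then RT(8) = 193.465 + 70.000 × log₂ 8 = 193.465 + 70.000 × 3 ≈ 403.465 ms.

403.5 ms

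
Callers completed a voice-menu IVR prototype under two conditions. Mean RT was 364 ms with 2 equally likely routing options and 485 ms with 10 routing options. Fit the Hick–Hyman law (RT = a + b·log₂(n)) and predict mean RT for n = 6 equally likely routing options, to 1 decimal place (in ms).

446.6 ms

RT is linear in log₂ n, so two points fix the line:
  b = (485 − 364) / (log₂ 10 − log₂ 2) = 121 / (3.3219 − 1) = 52.112 ms/bit
  a = 364 − 52.112 × 1 = 311.888 ms
Then RT(6) = 311.888 + 52.112 × log₂ 6 = 311.888 + 52.112 × 2.5850 ≈ 446.595 ms.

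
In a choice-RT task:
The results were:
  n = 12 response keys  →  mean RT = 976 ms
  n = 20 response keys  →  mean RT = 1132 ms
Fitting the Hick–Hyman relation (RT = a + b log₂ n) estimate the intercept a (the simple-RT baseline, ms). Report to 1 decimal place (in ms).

217.1 ms

The slope on a log₂ axis is (1132 − 976) / (4.3219 − 3.5850) = 211.679 ms/bit.
a = RT₁ − b·log₂ n₁ = 976 − 211.679 × 3.5850 = 217.139 ms.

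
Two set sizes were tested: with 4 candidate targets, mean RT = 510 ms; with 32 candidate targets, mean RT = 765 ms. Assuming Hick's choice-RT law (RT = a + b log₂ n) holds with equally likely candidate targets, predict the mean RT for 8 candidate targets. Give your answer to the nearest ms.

Fit slope and intercept:
  b = (765 − 510) / (log₂ 32 − log₂ 4) = 255 / (5 − 2) = 85 ms/bit
  a = 510 − 85 × 2 = 340 ms
Then RT(8) = 340 + 85 × log₂ 8 = 340 + 85 × 3 ≈ 595.000 ms.

595 ms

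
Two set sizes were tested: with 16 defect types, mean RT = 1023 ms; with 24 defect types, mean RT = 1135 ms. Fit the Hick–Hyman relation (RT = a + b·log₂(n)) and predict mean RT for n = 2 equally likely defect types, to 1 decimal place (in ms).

RT is linear in log₂ n, so two points fix the line:
  b = (1135 − 1023) / (log₂ 24 − log₂ 16) = 112 / (4.5850 − 4) = 191.465 ms/bit
  a = 1023 − 191.465 × 4 = 257.139 ms
Then RT(2) = 257.139 + 191.465 × log₂ 2 = 257.139 + 191.465 × 1 ≈ 448.604 ms.

448.6 ms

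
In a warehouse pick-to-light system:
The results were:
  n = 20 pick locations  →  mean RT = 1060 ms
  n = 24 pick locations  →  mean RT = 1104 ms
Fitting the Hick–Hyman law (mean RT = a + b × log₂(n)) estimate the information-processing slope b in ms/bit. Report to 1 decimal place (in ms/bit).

167.3 ms/bit

b = (RT₂ − RT₁)/(log₂ n₂ − log₂ n₁) = (1104 − 1060)/(4.5850 − 4.3219) = 167.278 ms/bit.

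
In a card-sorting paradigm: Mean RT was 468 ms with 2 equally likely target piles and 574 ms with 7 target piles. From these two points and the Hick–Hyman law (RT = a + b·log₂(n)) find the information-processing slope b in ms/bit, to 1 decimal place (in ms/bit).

The slope on a log₂ axis is (574 − 468) / (2.8074 − 1) = 58.649 ms/bit.

58.6 ms/bit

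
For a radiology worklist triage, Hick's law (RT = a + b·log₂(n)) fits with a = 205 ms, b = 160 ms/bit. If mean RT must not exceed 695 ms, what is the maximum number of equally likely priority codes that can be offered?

160·log₂ n ≤ 695 − 205 = 490, giving log₂ n ≤ 3.0625 and n ≤ 8.354. The largest whole number is 8.

8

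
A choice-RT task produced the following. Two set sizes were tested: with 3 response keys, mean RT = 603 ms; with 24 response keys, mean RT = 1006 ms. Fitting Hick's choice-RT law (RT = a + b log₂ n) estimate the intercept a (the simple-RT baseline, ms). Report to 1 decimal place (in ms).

b = (RT₂ − RT₁)/(log₂ n₂ − log₂ n₁) = (1006 − 603)/(4.5850 − 1.5850) = 134.333 ms/bit.
Intercept: a = 603 − 134.333·log₂(3) = 390.087 ms.

390.1 ms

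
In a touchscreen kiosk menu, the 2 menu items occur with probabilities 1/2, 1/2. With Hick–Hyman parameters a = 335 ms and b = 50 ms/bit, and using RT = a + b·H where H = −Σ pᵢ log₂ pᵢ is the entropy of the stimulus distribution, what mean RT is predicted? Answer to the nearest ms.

H = −Σ pᵢ log₂ pᵢ = 0.5·1 + 0.5·1 = 1.000 bits.
RT = 335 + 50 × 1.000 = 385.00 ms.

385 ms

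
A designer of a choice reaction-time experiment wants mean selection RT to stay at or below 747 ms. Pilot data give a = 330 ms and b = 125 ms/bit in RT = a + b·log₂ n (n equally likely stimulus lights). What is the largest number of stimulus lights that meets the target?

10

Information budget: (747 − 330)/125 = 3.3360 bits, so n ≤ 2^3.3360 = 10.098 → at most 10.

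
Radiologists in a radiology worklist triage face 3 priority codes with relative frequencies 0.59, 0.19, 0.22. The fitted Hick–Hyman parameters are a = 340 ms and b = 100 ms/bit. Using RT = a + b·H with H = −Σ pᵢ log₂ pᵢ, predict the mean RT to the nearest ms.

478 ms

H = 0.59·log₂(1/0.59) + 0.19·log₂(1/0.19) + 0.22·log₂(1/0.22) = 1.3849 bits.
RT = 340 + 100 × 1.3849 = 478.49 ms.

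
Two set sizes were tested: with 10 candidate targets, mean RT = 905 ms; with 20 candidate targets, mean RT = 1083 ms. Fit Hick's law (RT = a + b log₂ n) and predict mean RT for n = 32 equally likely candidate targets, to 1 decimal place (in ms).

With log₂ n on the abscissa the relation is linear; from the two conditions:
  b = (1083 − 905) / (log₂ 20 − log₂ 10) = 178 / (4.3219 − 3.3219) = 178.000 ms/bit
  a = 905 − 178.000 × 3.3219 = 313.697 ms
Then RT(32) = 313.697 + 178.000 × log₂ 32 = 313.697 + 178.000 × 5 ≈ 1203.697 ms.

1203.7 ms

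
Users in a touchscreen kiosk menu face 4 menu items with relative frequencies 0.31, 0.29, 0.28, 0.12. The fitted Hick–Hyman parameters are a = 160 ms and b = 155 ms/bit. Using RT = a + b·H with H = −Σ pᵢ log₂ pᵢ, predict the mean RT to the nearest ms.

H = 0.31·log₂(1/0.31) + 0.29·log₂(1/0.29) + 0.28·log₂(1/0.28) + 0.12·log₂(1/0.12) = 1.9230 bits.
RT = 160 + 155 × 1.9230 = 458.06 ms.

458 ms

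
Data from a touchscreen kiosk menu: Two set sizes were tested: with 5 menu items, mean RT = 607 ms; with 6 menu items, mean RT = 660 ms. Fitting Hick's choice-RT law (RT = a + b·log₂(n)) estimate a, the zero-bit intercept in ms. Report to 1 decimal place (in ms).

b = (RT₂ − RT₁)/(log₂ n₂ − log₂ n₁) = (660 − 607)/(2.5850 − 2.3219) = 201.495 ms/bit.
a = RT₁ − b·log₂ n₁ = 607 − 201.495 × 2.3219 = 139.144 ms.

139.1 ms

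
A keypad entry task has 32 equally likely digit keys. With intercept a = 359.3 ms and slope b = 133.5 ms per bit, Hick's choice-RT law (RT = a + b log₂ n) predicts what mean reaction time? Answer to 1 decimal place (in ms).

log₂(32) = 5 bits, so RT = 359.3 + 133.5 × 5 ≈ 1026.800 ms.

1026.8 ms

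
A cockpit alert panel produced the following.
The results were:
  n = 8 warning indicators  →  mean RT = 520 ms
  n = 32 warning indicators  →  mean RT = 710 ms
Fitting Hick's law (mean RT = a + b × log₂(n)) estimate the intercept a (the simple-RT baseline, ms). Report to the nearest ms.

Slope: b = (710 − 520) / (log₂ 32 − log₂ 8) = 190/2.0000 = 95 ms/bit.
Intercept: a = 520 − 95·log₂(8) = 235.000 ms.

235 ms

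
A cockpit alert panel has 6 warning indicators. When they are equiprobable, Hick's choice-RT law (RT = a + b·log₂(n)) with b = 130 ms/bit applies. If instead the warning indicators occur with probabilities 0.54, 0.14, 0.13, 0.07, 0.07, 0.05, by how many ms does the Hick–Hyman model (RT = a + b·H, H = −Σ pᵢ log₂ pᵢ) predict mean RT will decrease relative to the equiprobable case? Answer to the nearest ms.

74 ms

The RT saving is b·ΔH. Equiprobable H₀ = log₂(6) = 2.5850 bits; with the given probabilities H = 2.0130 bits.
b·(H₀ − H) = 130 × (2.5850 − 2.0130) = 74.35 ms.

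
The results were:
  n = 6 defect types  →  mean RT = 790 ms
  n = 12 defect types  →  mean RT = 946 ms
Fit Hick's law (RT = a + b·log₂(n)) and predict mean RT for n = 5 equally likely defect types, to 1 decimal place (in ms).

Solve the two-equation system in a and b:
  b = (946 − 790) / (log₂ 12 − log₂ 6) = 156 / (3.5850 − 2.5850) = 156.000 ms/bit
  a = 790 − 156.000 × 2.5850 = 386.746 ms
Then RT(5) = 386.746 + 156.000 × log₂ 5 = 386.746 + 156.000 × 2.3219 ≈ 748.967 ms.

749.0 ms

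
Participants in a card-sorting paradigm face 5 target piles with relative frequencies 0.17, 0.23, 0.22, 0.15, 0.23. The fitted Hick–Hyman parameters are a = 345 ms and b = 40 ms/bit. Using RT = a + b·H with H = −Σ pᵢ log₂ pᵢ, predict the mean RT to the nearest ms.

437 ms

Entropy contributions −pᵢ log₂ pᵢ: 0.4346, 0.4877, 0.4806, 0.4105, 0.4877; sum H = 2.3010 bits.
RT = a + bH = 345 + 40·2.3010 = 437.04 ms.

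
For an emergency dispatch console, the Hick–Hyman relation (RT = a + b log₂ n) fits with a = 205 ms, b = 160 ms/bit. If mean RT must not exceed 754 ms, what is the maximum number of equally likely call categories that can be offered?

10

Set 205 + 160·log₂ n ≤ 754 → log₂ n ≤ (754 − 205)/160 = 3.4312.
So n ≤ 2^3.4312 = 10.787; the largest integer n is 10.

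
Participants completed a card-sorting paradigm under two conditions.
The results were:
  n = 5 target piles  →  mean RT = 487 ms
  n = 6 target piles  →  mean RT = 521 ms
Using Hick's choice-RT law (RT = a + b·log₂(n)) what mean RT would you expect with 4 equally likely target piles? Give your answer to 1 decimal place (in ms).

445.4 ms

Fit slope and intercept:
  b = (521 − 487) / (log₂ 6 − log₂ 5) = 34 / (2.5850 − 2.3219) = 129.261 ms/bit
  a = 487 − 129.261 × 2.3219 = 186.866 ms
Then RT(4) = 186.866 + 129.261 × log₂ 4 = 186.866 + 129.261 × 2 ≈ 445.387 ms.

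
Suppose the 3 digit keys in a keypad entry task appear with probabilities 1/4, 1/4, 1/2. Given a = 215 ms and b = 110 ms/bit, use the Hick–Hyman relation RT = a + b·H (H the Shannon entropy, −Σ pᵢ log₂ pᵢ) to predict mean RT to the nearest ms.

H = −Σ pᵢ log₂ pᵢ = 0.25·2 + 0.25·2 + 0.5·1 = 1.500 bits.
RT = 215 + 110 × 1.500 = 380.00 ms.

380 ms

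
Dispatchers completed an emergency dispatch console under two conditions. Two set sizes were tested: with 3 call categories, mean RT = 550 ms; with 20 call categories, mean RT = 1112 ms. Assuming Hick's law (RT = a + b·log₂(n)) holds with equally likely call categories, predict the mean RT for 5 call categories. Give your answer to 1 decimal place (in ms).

With log₂ n on the abscissa the relation is linear; from the two conditions:
  b = (1112 − 550) / (log₂ 20 − log₂ 3) = 562 / (4.3219 − 1.5850) = 205.337 ms/bit
  a = 550 − 205.337 × 1.5850 = 224.549 ms
Then RT(5) = 224.549 + 205.337 × log₂ 5 = 224.549 + 205.337 × 2.3219 ≈ 701.326 ms.

701.3 ms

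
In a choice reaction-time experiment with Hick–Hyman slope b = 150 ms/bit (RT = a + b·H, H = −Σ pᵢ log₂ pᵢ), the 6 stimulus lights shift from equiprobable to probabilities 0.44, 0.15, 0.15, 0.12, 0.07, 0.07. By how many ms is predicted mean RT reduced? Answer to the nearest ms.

51 ms

Equiprobable entropy H₀ = log₂ 6 = 2.5850 bits.
Skewed entropy H = −Σ pᵢ log₂ pᵢ = 2.2464 bits.
ΔRT = b·(H₀ − H) = 150 × 0.3385 = 50.78 ms.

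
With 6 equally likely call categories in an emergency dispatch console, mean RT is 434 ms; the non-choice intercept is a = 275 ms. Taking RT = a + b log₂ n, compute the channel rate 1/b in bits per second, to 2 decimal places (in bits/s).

16.26 bits/s

Choice component = 434 − 275 = 159 ms over log₂(6) = 2.5850 bits.
b = 159 / 2.5850 = 61.510 ms/bit, so 1/b = 16.258 bits/s.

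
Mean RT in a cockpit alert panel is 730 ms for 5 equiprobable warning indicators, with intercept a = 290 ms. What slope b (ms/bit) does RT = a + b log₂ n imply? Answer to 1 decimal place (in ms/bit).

189.5 ms/bit

log₂(5) = 2.3219 bits.
b = (RT − a)/log₂ n = (730 − 290) / 2.3219 = 189.498 ms/bit.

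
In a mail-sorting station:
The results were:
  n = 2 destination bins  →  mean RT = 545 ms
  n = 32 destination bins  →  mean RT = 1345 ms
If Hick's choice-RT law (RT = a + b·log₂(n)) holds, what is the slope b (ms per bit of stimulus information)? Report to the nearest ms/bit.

b = (RT₂ − RT₁)/(log₂ n₂ − log₂ n₁) = (1345 − 545)/(5 − 1) = 200 ms/bit.

200 ms/bit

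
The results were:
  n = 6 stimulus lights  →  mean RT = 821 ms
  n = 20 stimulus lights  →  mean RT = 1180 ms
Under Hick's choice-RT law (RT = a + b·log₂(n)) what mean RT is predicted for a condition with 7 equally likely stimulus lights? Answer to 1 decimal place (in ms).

867.0 ms

RT is linear in log₂ n, so two points fix the line:
  b = (1180 − 821) / (log₂ 20 − log₂ 6) = 359 / (4.3219 − 2.5850) = 206.682 ms/bit
  a = 821 − 206.682 × 2.5850 = 286.734 ms
Then RT(7) = 286.734 + 206.682 × log₂ 7 = 286.734 + 206.682 × 2.8074 ≈ 866.965 ms.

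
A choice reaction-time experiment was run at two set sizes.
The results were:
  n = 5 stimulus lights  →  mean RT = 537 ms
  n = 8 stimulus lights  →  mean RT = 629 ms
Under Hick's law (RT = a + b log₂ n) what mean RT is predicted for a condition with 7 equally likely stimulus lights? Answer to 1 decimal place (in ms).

Solve the two-equation system in a and b:
  b = (629 − 537) / (log₂ 8 − log₂ 5) = 92 / (3 − 2.3219) = 135.679 ms/bit
  a = 537 − 135.679 × 2.3219 = 221.964 ms
Then RT(7) = 221.964 + 135.679 × log₂ 7 = 221.964 + 135.679 × 2.8074 ≈ 602.862 ms.

602.9 ms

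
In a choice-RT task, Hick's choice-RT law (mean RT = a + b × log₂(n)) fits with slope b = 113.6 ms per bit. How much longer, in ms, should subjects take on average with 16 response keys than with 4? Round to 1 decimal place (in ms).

ΔRT = (a + b log₂ n₂) − (a + b log₂ n₁) = b·(log₂ n₂ − log₂ n₁).
log₂(16) − log₂(4) = log₂(16/4) = log₂(4) = 2.
ΔRT = 113.6 × 2.0000 = 227.200 ms.

227.2 ms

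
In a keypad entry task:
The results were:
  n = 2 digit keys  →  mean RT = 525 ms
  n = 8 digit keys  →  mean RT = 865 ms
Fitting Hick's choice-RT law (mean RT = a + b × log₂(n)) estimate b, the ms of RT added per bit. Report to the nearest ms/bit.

b = (RT₂ − RT₁)/(log₂ n₂ − log₂ n₁) = (865 − 525)/(3 − 1) = 170 ms/bit.

170 ms/bit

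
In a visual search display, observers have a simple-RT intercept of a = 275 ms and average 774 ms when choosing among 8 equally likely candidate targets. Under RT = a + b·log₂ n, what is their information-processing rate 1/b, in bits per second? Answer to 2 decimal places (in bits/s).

Choice component = 774 − 275 = 499 ms over log₂(8) = 3 bits.
b = 499 / 3 = 166.333 ms/bit, so 1/b = 6.012 bits/s.

6.01 bits/s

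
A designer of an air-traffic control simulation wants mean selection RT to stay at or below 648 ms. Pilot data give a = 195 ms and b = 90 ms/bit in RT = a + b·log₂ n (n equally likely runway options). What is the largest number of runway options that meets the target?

Information budget: (648 − 195)/90 = 5.0333 bits, so n ≤ 2^5.0333 = 32.748 → at most 32.

32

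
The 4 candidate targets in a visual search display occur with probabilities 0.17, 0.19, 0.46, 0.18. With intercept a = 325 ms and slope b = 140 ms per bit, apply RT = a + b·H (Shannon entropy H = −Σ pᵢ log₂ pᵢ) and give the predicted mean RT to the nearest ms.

584 ms

H = 0.17·log₂(1/0.17) + 0.19·log₂(1/0.19) + 0.46·log₂(1/0.46) + 0.18·log₂(1/0.18) = 1.8505 bits.
RT = 325 + 140 × 1.8505 = 584.06 ms.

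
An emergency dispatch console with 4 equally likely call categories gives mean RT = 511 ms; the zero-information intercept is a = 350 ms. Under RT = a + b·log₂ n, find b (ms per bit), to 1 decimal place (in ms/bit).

b = (511 − 350) / log₂(4) = 161 / 2 = 80.500 ms/bit.

80.5 ms/bit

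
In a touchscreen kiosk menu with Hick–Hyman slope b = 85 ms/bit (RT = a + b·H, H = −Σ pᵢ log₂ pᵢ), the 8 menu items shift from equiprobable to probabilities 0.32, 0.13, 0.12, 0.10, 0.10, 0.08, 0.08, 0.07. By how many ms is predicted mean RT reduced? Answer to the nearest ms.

The RT saving is b·ΔH. Equiprobable H₀ = log₂(8) = 3.0000 bits; with the given probabilities H = 2.7917 bits.
b·(H₀ − H) = 85 × (3.0000 − 2.7917) = 17.71 ms.

18 ms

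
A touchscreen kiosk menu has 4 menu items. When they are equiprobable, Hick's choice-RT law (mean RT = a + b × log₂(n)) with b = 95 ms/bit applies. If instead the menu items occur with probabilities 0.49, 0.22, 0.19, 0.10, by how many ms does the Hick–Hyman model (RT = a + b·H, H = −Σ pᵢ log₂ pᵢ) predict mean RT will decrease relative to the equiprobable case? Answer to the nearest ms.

Equiprobable entropy H₀ = log₂ 4 = 2.0000 bits.
Skewed entropy H = −Σ pᵢ log₂ pᵢ = 1.7723 bits.
ΔRT = b·(H₀ − H) = 95 × 0.2277 = 21.63 ms.

22 ms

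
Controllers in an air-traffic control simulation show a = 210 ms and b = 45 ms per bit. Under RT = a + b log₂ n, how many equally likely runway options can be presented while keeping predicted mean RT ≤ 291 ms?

45·log₂ n ≤ 291 − 210 = 81, giving log₂ n ≤ 1.8000 and n ≤ 3.482. The largest whole number is 3.

3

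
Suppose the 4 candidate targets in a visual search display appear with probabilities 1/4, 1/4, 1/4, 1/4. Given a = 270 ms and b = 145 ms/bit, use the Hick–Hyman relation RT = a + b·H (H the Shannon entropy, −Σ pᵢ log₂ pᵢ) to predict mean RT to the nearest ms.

Each term −pᵢ log₂ pᵢ: 0.25·2 + 0.25·2 + 0.25·2 + 0.25·2; summed, H = 2.000 bits.
Mean RT = a + bH = 270 + 145·2.000 = 560.00 ms.

560 ms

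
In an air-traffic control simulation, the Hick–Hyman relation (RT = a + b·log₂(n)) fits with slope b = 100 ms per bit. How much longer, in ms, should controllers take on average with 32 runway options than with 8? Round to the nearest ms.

200 ms

Only the slope matters, since a is common to both: ΔRT = b·log₂(n₂/n₁).
log₂(32) − log₂(8) = log₂(32/8) = log₂(4) = 2.
ΔRT = 100 × 2.0000 = 200.000 ms.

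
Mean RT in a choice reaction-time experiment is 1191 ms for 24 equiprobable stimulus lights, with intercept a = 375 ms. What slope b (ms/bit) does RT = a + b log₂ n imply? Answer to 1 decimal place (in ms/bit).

log₂(24) = 4.5850 bits.
b = (RT − a)/log₂ n = (1191 − 375) / 4.5850 = 177.973 ms/bit.

178.0 ms/bit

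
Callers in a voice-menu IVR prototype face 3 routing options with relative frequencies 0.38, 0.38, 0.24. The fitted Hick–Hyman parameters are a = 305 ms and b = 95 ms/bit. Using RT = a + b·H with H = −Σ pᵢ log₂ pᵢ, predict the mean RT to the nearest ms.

453 ms

H = 0.38·log₂(1/0.38) + 0.38·log₂(1/0.38) + 0.24·log₂(1/0.24) = 1.5550 bits.
RT = 305 + 95 × 1.5550 = 452.73 ms.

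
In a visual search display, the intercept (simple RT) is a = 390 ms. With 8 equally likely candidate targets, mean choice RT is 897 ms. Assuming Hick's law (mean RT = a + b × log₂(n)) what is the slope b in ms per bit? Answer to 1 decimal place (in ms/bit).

8 alternatives carry log₂ 8 = 3 bits; the choice cost is 897 − 390 = 507 ms, so b = 507/3 = 169.000 ms/bit.

169.0 ms/bit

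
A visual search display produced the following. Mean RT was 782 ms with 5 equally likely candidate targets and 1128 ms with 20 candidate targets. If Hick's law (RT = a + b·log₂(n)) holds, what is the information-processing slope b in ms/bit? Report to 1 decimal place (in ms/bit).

173.0 ms/bit

The slope on a log₂ axis is (1128 − 782) / (4.3219 − 2.3219) = 173.000 ms/bit.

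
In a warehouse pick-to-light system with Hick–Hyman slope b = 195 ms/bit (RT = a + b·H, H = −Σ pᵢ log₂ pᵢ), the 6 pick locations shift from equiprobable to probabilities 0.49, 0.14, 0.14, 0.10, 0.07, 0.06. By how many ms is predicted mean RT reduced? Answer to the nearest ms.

86 ms

Equiprobable entropy H₀ = log₂ 6 = 2.5850 bits.
Skewed entropy H = −Σ pᵢ log₂ pᵢ = 2.1428 bits.
ΔRT = b·(H₀ − H) = 195 × 0.4422 = 86.22 ms.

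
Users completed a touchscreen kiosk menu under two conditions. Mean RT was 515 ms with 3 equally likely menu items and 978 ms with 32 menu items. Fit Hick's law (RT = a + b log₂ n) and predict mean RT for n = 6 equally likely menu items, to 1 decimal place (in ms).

Solve the two-equation system in a and b:
  b = (978 − 515) / (log₂ 32 − log₂ 3) = 463 / (5 − 1.5850) = 135.577 ms/bit
  a = 515 − 135.577 × 1.5850 = 300.116 ms
Then RT(6) = 300.116 + 135.577 × log₂ 6 = 300.116 + 135.577 × 2.5850 ≈ 650.577 ms.

650.6 ms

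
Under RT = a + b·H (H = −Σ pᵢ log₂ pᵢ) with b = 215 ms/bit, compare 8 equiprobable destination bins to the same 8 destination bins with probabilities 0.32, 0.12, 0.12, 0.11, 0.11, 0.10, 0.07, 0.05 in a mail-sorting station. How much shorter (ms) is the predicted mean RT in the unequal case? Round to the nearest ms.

48 ms

Equiprobable entropy H₀ = log₂ 8 = 3.0000 bits.
Skewed entropy H = −Σ pᵢ log₂ pᵢ = 2.7776 bits.
ΔRT = b·(H₀ − H) = 215 × 0.2224 = 47.82 ms.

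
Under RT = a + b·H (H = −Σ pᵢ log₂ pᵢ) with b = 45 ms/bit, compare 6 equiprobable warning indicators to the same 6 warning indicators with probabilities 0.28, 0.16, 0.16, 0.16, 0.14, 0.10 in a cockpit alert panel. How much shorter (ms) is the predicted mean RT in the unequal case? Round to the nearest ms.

Equiprobable entropy H₀ = log₂ 6 = 2.5850 bits.
Skewed entropy H = −Σ pᵢ log₂ pᵢ = 2.5126 bits.
ΔRT = b·(H₀ − H) = 45 × 0.0724 = 3.26 ms.

3 ms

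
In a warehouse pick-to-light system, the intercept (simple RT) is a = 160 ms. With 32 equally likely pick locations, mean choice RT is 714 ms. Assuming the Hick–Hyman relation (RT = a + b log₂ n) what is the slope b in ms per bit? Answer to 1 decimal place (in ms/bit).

110.8 ms/bit

32 alternatives carry log₂ 32 = 5 bits; the choice cost is 714 − 160 = 554 ms, so b = 554/5 = 110.800 ms/bit.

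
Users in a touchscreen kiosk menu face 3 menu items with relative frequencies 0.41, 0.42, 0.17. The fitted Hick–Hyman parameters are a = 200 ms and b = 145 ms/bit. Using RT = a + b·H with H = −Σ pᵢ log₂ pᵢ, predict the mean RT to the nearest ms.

Entropy contributions −pᵢ log₂ pᵢ: 0.5274, 0.5256, 0.4346; sum H = 1.4876 bits.
RT = a + bH = 200 + 145·1.4876 = 415.70 ms.

416 ms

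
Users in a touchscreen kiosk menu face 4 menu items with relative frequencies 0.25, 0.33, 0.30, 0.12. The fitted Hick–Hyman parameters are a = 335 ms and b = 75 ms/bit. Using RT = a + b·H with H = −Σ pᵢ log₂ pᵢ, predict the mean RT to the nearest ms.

479 ms

Entropy contributions −pᵢ log₂ pᵢ: 0.5000, 0.5278, 0.5211, 0.3671; sum H = 1.9160 bits.
RT = a + bH = 335 + 75·1.9160 = 478.70 ms.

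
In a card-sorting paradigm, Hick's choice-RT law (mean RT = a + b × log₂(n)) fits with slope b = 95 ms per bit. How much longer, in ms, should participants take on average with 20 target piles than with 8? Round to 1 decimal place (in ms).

125.6 ms

The intercept a cancels: ΔRT = b·(log₂ n₂ − log₂ n₁) = b·log₂(n₂/n₁).
log₂(20) − log₂(8) = 4.3219 − 3 = 1.3219.
ΔRT = 95 × 1.3219 = 125.583 ms.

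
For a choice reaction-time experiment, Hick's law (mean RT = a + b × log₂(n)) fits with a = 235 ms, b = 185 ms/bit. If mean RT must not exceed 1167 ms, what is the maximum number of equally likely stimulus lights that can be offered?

32

Information budget: (1167 − 235)/185 = 5.0378 bits, so n ≤ 2^5.0378 = 32.850 → at most 32.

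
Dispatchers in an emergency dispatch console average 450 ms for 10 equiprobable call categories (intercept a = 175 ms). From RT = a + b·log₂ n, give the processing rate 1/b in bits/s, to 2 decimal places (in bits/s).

b = (450 − 175)/log₂ 10 = 275/3.3219 = 82.783 ms per bit = 0.08278 s/bit; the reciprocal is 12.080 bits/s.

12.08 bits/s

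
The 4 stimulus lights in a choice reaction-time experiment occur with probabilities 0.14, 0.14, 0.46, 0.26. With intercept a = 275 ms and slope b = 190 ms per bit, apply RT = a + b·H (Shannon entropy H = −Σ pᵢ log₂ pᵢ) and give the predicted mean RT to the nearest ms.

620 ms

H = 0.14·log₂(1/0.14) + 0.14·log₂(1/0.14) + 0.46·log₂(1/0.46) + 0.26·log₂(1/0.26) = 1.8148 bits.
RT = 275 + 190 × 1.8148 = 619.82 ms.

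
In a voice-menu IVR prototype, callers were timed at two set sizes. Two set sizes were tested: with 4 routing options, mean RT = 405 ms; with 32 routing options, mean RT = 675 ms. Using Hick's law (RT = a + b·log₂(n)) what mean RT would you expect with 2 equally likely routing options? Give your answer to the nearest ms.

Fit slope and intercept:
  b = (675 − 405) / (log₂ 32 − log₂ 4) = 270 / (5 − 2) = 90 ms/bit
  a = 405 − 90 × 2 = 225 ms
Then RT(2) = 225 + 90 × log₂ 2 = 225 + 90 × 1 ≈ 315.000 ms.

315 ms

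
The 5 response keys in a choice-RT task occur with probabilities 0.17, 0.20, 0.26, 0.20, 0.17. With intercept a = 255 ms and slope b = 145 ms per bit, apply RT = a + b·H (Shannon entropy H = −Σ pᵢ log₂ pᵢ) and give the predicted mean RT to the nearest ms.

589 ms

Entropy contributions −pᵢ log₂ pᵢ: 0.4346, 0.4644, 0.5053, 0.4644, 0.4346; sum H = 2.3032 bits.
RT = a + bH = 255 + 145·2.3032 = 588.97 ms.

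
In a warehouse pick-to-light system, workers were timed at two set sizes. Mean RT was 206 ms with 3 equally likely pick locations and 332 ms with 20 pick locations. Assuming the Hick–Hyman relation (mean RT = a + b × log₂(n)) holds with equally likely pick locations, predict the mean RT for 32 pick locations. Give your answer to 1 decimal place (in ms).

363.2 ms

Fit slope and intercept:
  b = (332 − 206) / (log₂ 20 − log₂ 3) = 126 / (4.3219 − 1.5850) = 46.036 ms/bit
  a = 206 − 46.036 × 1.5850 = 133.034 ms
Then RT(32) = 133.034 + 46.036 × log₂ 32 = 133.034 + 46.036 × 5 ≈ 363.216 ms.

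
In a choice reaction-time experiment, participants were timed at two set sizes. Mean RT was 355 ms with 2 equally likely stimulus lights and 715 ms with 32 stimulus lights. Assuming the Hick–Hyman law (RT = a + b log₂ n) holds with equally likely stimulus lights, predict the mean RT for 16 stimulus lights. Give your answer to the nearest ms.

Fit slope and intercept:
  b = (715 − 355) / (log₂ 32 − log₂ 2) = 360 / (5 − 1) = 90 ms/bit
  a = 355 − 90 × 1 = 265 ms
Then RT(16) = 265 + 90 × log₂ 16 = 265 + 90 × 4 ≈ 625.000 ms.

625 ms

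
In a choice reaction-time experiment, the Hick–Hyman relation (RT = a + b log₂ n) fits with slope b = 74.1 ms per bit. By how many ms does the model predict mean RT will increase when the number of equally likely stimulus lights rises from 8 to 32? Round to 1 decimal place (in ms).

Only the slope matters, since a is common to both: ΔRT = b·log₂(n₂/n₁).
log₂(32) − log₂(8) = log₂(32/8) = log₂(4) = 2.
ΔRT = 74.1 × 2.0000 = 148.200 ms.

148.2 ms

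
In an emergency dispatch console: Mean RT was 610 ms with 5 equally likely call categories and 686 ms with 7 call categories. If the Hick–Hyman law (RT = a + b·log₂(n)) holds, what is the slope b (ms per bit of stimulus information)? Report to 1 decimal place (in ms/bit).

156.6 ms/bit

The slope on a log₂ axis is (686 − 610) / (2.8074 − 2.3219) = 156.563 ms/bit.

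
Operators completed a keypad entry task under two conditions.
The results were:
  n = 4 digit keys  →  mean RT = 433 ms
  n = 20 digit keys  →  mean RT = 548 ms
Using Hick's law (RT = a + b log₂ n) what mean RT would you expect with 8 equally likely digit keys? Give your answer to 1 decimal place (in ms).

482.5 ms

Fit slope and intercept:
  b = (548 − 433) / (log₂ 20 − log₂ 4) = 115 / (4.3219 − 2) = 49.528 ms/bit
  a = 433 − 49.528 × 2 = 333.944 ms
Then RT(8) = 333.944 + 49.528 × log₂ 8 = 333.944 + 49.528 × 3 ≈ 482.528 ms.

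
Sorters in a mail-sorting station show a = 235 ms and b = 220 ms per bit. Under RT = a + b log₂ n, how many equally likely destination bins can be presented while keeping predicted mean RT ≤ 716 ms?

Information budget: (716 − 235)/220 = 2.1864 bits, so n ≤ 2^2.1864 = 4.552 → at most 4.

4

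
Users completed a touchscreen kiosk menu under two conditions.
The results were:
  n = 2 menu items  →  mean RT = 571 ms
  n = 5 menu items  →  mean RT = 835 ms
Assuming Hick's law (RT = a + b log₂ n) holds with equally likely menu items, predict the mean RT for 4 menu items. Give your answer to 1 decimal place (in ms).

770.7 ms

Fit slope and intercept:
  b = (835 − 571) / (log₂ 5 − log₂ 2) = 264 / (2.3219 − 1) = 199.708 ms/bit
  a = 571 − 199.708 × 1 = 371.292 ms
Then RT(4) = 371.292 + 199.708 × log₂ 4 = 371.292 + 199.708 × 2 ≈ 770.708 ms.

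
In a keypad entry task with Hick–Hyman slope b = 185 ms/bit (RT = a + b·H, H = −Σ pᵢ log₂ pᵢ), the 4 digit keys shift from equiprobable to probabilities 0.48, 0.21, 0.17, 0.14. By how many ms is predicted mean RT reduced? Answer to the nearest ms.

35 ms

Equiprobable entropy H₀ = log₂ 4 = 2.0000 bits.
Skewed entropy H = −Σ pᵢ log₂ pᵢ = 1.8128 bits.
ΔRT = b·(H₀ − H) = 185 × 0.1872 = 34.63 ms.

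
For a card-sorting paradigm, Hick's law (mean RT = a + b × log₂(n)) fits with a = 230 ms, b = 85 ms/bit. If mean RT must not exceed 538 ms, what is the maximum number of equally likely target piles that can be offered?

Information budget: (538 − 230)/85 = 3.6235 bits, so n ≤ 2^3.6235 = 12.325 → at most 12.

12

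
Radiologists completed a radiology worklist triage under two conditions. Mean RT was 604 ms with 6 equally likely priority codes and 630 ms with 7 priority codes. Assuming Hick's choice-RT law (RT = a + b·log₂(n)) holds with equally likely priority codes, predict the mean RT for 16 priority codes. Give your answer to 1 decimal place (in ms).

769.4 ms

With log₂ n on the abscissa the relation is linear; from the two conditions:
  b = (630 − 604) / (log₂ 7 − log₂ 6) = 26 / (2.8074 − 2.5850) = 116.910 ms/bit
  a = 604 − 116.910 × 2.5850 = 301.791 ms
Then RT(16) = 301.791 + 116.910 × log₂ 16 = 301.791 + 116.910 × 4 ≈ 769.433 ms.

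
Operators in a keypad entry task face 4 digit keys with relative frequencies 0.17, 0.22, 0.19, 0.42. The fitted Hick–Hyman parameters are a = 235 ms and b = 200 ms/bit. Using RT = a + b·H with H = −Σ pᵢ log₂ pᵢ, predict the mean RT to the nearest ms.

614 ms

Entropy contributions −pᵢ log₂ pᵢ: 0.4346, 0.4806, 0.4552, 0.5256; sum H = 1.8960 bits.
RT = a + bH = 235 + 200·1.8960 = 614.21 ms.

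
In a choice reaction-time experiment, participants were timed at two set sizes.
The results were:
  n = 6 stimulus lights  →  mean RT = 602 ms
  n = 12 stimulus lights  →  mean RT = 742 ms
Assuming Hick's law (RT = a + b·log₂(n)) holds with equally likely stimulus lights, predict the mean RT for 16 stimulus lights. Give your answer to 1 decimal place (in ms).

800.1 ms

Fit slope and intercept:
  b = (742 − 602) / (log₂ 12 − log₂ 6) = 140 / (3.5850 − 2.5850) = 140.000 ms/bit
  a = 602 − 140.000 × 2.5850 = 240.105 ms
Then RT(16) = 240.105 + 140.000 × log₂ 16 = 240.105 + 140.000 × 4 ≈ 800.105 ms.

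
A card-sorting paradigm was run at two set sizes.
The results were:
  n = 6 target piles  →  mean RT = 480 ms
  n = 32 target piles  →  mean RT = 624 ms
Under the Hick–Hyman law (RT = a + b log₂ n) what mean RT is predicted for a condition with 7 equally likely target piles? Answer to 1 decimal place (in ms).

493.3 ms

Fit slope and intercept:
  b = (624 − 480) / (log₂ 32 − log₂ 6) = 144 / (5 − 2.5850) = 59.626 ms/bit
  a = 480 − 59.626 × 2.5850 = 325.868 ms
Then RT(7) = 325.868 + 59.626 × log₂ 7 = 325.868 + 59.626 × 2.8074 ≈ 493.260 ms.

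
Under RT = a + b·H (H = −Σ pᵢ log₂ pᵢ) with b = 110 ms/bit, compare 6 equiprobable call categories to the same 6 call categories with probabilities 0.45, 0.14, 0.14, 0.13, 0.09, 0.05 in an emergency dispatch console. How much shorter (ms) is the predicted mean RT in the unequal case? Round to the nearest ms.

40 ms

Equiprobable entropy H₀ = log₂ 6 = 2.5850 bits.
Skewed entropy H = −Σ pᵢ log₂ pᵢ = 2.2240 bits.
ΔRT = b·(H₀ − H) = 110 × 0.3609 = 39.70 ms.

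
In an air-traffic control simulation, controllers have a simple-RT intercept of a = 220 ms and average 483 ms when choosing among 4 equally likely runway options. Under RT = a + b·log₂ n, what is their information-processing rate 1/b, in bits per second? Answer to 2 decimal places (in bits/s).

b = (483 − 220)/log₂ 4 = 263/2 = 131.500 ms per bit = 0.13150 s/bit; the reciprocal is 7.605 bits/s.

7.60 bits/s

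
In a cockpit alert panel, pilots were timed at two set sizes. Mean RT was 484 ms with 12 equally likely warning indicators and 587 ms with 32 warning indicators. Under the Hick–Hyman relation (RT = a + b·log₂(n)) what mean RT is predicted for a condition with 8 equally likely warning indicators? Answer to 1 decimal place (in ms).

441.4 ms

With log₂ n on the abscissa the relation is linear; from the two conditions:
  b = (587 − 484) / (log₂ 32 − log₂ 12) = 103 / (5 − 3.5850) = 72.790 ms/bit
  a = 484 − 72.790 × 3.5850 = 223.052 ms
Then RT(8) = 223.052 + 72.790 × log₂ 8 = 223.052 + 72.790 × 3 ≈ 441.421 ms.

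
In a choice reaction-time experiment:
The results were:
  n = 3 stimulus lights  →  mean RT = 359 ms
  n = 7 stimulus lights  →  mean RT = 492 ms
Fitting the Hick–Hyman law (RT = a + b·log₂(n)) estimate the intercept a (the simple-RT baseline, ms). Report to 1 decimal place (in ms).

Slope: b = (492 − 359) / (log₂ 7 − log₂ 3) = 133/1.2224 = 108.803 ms/bit.
Intercept: a = 359 − 108.803·log₂(3) = 186.551 ms.

186.6 ms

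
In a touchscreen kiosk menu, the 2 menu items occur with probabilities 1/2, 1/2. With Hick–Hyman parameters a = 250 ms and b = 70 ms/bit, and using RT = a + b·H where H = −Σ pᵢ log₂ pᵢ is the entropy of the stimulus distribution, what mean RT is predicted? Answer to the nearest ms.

Each term −pᵢ log₂ pᵢ: 0.5·1 + 0.5·1; summed, H = 1.000 bits.
Mean RT = a + bH = 250 + 70·1.000 = 320.00 ms.

320 ms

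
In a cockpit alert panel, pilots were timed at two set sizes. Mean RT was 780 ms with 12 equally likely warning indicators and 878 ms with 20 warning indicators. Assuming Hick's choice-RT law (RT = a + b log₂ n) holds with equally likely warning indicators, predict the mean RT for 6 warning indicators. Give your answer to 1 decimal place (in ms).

647.0 ms

With log₂ n on the abscissa the relation is linear; from the two conditions:
  b = (878 − 780) / (log₂ 20 − log₂ 12) = 98 / (4.3219 − 3.5850) = 132.978 ms/bit
  a = 780 − 132.978 × 3.5850 = 303.280 ms
Then RT(6) = 303.280 + 132.978 × log₂ 6 = 303.280 + 132.978 × 2.5850 ≈ 647.022 ms.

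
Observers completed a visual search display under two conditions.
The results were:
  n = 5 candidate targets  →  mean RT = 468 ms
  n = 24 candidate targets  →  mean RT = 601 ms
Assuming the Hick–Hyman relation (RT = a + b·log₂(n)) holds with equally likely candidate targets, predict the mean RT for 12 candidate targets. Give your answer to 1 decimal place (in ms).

542.2 ms

RT is linear in log₂ n, so two points fix the line:
  b = (601 − 468) / (log₂ 24 − log₂ 5) = 133 / (4.5850 − 2.3219) = 58.771 ms/bit
  a = 468 − 58.771 × 2.3219 = 331.539 ms
Then RT(12) = 331.539 + 58.771 × log₂ 12 = 331.539 + 58.771 × 3.5850 ≈ 542.229 ms.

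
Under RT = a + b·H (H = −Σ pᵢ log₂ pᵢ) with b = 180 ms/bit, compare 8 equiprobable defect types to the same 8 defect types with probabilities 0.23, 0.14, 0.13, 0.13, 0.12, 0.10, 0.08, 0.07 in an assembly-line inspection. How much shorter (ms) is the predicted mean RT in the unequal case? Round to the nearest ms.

The RT saving is b·ΔH. Equiprobable H₀ = log₂(8) = 3.0000 bits; with the given probabilities H = 2.9094 bits.
b·(H₀ − H) = 180 × (3.0000 − 2.9094) = 16.31 ms.

16 ms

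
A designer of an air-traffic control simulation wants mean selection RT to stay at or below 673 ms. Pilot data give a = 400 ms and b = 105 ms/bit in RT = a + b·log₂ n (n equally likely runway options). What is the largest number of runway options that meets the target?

Set 400 + 105·log₂ n ≤ 673 → log₂ n ≤ (673 − 400)/105 = 2.6000.
So n ≤ 2^2.6000 = 6.063; the largest integer n is 6.

6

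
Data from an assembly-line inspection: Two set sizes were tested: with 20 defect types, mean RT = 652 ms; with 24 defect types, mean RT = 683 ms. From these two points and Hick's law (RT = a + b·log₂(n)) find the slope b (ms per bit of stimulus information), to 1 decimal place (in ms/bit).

117.9 ms/bit

Slope: b = (683 − 652) / (log₂ 24 − log₂ 20) = 31/0.2630 = 117.855 ms/bit.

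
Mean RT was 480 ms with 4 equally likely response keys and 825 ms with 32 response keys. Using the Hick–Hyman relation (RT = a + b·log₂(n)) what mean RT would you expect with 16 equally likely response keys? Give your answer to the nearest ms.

710 ms

RT is linear in log₂ n, so two points fix the line:
  b = (825 − 480) / (log₂ 32 − log₂ 4) = 345 / (5 − 2) = 115 ms/bit
  a = 480 − 115 × 2 = 250 ms
Then RT(16) = 250 + 115 × log₂ 16 = 250 + 115 × 4 ≈ 710.000 ms.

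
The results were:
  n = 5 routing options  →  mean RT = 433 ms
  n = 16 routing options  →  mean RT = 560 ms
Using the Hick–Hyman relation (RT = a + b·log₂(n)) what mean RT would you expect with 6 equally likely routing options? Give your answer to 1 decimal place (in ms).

452.9 ms

Solve the two-equation system in a and b:
  b = (560 − 433) / (log₂ 16 − log₂ 5) = 127 / (4 − 2.3219) = 75.682 ms/bit
  a = 433 − 75.682 × 2.3219 = 257.272 ms
Then RT(6) = 257.272 + 75.682 × log₂ 6 = 257.272 + 75.682 × 2.5850 ≈ 452.907 ms.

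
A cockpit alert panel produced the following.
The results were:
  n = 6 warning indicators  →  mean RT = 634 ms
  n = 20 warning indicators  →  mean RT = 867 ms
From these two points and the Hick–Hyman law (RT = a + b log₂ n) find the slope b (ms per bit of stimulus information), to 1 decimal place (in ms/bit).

The slope on a log₂ axis is (867 − 634) / (4.3219 − 2.5850) = 134.142 ms/bit.

134.1 ms/bit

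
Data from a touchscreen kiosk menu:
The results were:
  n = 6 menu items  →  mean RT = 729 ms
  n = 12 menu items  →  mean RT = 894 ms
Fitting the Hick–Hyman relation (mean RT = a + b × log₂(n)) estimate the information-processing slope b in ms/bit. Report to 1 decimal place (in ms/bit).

b = (RT₂ − RT₁)/(log₂ n₂ − log₂ n₁) = (894 − 729)/(3.5850 − 2.5850) = 165.000 ms/bit.

165.0 ms/bit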